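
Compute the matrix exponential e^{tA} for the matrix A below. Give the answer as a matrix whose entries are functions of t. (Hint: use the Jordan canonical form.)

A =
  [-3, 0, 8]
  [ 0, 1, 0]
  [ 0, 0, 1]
e^{tA} =
  [exp(-3*t), 0, 2*exp(t) - 2*exp(-3*t)]
  [0, exp(t), 0]
  [0, 0, exp(t)]

Strategy: write A = P · J · P⁻¹ where J is a Jordan canonical form, so e^{tA} = P · e^{tJ} · P⁻¹, and e^{tJ} can be computed block-by-block.

A has Jordan form
J =
  [-3, 0, 0]
  [ 0, 1, 0]
  [ 0, 0, 1]
(up to reordering of blocks).

Per-block formulas:
  For a 1×1 block at λ = 1: exp(t · [1]) = [e^(1t)].
  For a 1×1 block at λ = -3: exp(t · [-3]) = [e^(-3t)].

After assembling e^{tJ} and conjugating by P, we get:

e^{tA} =
  [exp(-3*t), 0, 2*exp(t) - 2*exp(-3*t)]
  [0, exp(t), 0]
  [0, 0, exp(t)]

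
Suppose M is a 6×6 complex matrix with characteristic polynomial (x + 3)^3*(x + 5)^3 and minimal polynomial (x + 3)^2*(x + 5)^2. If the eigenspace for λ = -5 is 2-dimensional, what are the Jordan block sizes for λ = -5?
Block sizes for λ = -5: [2, 1]

Step 1 — from the characteristic polynomial, algebraic multiplicity of λ = -5 is 3. From dim ker(M − (-5)·I) = 2, there are exactly 2 Jordan blocks for λ = -5.
Step 2 — from the minimal polynomial, the factor (x + 5)^2 tells us the largest block for λ = -5 has size 2.
Step 3 — with total size 3, 2 blocks, and largest block 2, the block sizes (in nonincreasing order) are [2, 1].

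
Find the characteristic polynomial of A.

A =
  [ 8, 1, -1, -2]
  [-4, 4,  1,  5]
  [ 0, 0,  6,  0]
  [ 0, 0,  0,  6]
x^4 - 24*x^3 + 216*x^2 - 864*x + 1296

Expanding det(x·I − A) (e.g. by cofactor expansion or by noting that A is similar to its Jordan form J, which has the same characteristic polynomial as A) gives
  χ_A(x) = x^4 - 24*x^3 + 216*x^2 - 864*x + 1296
which factors as (x - 6)^4. The eigenvalues (with algebraic multiplicities) are λ = 6 with multiplicity 4.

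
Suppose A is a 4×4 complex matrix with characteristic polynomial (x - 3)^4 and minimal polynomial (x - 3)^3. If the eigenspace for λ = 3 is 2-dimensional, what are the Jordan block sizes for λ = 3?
Block sizes for λ = 3: [3, 1]

Step 1 — from the characteristic polynomial, algebraic multiplicity of λ = 3 is 4. From dim ker(A − (3)·I) = 2, there are exactly 2 Jordan blocks for λ = 3.
Step 2 — from the minimal polynomial, the factor (x − 3)^3 tells us the largest block for λ = 3 has size 3.
Step 3 — with total size 4, 2 blocks, and largest block 3, the block sizes (in nonincreasing order) are [3, 1].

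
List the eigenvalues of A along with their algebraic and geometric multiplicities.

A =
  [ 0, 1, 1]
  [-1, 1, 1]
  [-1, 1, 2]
λ = 1: alg = 3, geom = 1

Step 1 — factor the characteristic polynomial to read off the algebraic multiplicities:
  χ_A(x) = (x - 1)^3

Step 2 — compute geometric multiplicities via the rank-nullity identity g(λ) = n − rank(A − λI):
  rank(A − (1)·I) = 2, so dim ker(A − (1)·I) = n − 2 = 1

Summary:
  λ = 1: algebraic multiplicity = 3, geometric multiplicity = 1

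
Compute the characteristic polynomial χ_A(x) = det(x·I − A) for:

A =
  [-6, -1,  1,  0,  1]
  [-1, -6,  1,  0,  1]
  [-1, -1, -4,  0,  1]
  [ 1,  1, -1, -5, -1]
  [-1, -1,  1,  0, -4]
x^5 + 25*x^4 + 250*x^3 + 1250*x^2 + 3125*x + 3125

Expanding det(x·I − A) (e.g. by cofactor expansion or by noting that A is similar to its Jordan form J, which has the same characteristic polynomial as A) gives
  χ_A(x) = x^5 + 25*x^4 + 250*x^3 + 1250*x^2 + 3125*x + 3125
which factors as (x + 5)^5. The eigenvalues (with algebraic multiplicities) are λ = -5 with multiplicity 5.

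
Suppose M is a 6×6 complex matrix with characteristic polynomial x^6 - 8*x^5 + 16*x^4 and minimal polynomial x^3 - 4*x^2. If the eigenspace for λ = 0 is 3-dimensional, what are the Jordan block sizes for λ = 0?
Block sizes for λ = 0: [2, 1, 1]

Step 1 — from the characteristic polynomial, algebraic multiplicity of λ = 0 is 4. From dim ker(M − (0)·I) = 3, there are exactly 3 Jordan blocks for λ = 0.
Step 2 — from the minimal polynomial, the factor (x − 0)^2 tells us the largest block for λ = 0 has size 2.
Step 3 — with total size 4, 3 blocks, and largest block 2, the block sizes (in nonincreasing order) are [2, 1, 1].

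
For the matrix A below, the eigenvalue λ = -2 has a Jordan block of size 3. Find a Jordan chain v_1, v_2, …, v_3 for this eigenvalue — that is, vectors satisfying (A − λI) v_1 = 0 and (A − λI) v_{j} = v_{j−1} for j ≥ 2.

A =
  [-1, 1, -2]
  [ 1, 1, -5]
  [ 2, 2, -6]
A Jordan chain for λ = -2 of length 3:
v_1 = (-2, -6, -4)ᵀ
v_2 = (1, 1, 2)ᵀ
v_3 = (1, 0, 0)ᵀ

Let N = A − (-2)·I. We want v_3 with N^3 v_3 = 0 but N^2 v_3 ≠ 0; then v_{j-1} := N · v_j for j = 3, …, 2.

Pick v_3 = (1, 0, 0)ᵀ.
Then v_2 = N · v_3 = (1, 1, 2)ᵀ.
Then v_1 = N · v_2 = (-2, -6, -4)ᵀ.

Sanity check: (A − (-2)·I) v_1 = (0, 0, 0)ᵀ = 0. ✓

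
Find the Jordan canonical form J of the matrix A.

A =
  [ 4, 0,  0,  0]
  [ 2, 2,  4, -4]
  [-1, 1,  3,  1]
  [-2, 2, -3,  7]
J_3(4) ⊕ J_1(4)

The characteristic polynomial is
  det(x·I − A) = x^4 - 16*x^3 + 96*x^2 - 256*x + 256 = (x - 4)^4

Eigenvalues and multiplicities (the geometric multiplicity of λ is n − rank(A − λI), which equals the number of Jordan blocks for λ):
  λ = 4: algebraic multiplicity = 4, geometric multiplicity = 2

Determining the block sizes for each eigenvalue:
  λ = 4: with am = 4 and gm = 2, the partition is not yet determined (e.g. several partitions of 4 into 2 parts exist). Let N = A − (4)·I. Computing rank(N^1) = 2, rank(N^2) = 1, rank(N^3) = 0; the number of blocks of size ≥ j is rank(N^{j−1}) − rank(N^j), giving [2, 1, 1]. So we have 1 block(s) of size 3, 1 block(s) of size 1 → block sizes [3, 1]

Assembling the blocks gives a Jordan form
J =
  [4, 1, 0, 0]
  [0, 4, 1, 0]
  [0, 0, 4, 0]
  [0, 0, 0, 4]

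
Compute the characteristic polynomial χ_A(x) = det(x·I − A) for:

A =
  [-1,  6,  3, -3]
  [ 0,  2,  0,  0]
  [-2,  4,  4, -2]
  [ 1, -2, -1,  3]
x^4 - 8*x^3 + 24*x^2 - 32*x + 16

Expanding det(x·I − A) (e.g. by cofactor expansion or by noting that A is similar to its Jordan form J, which has the same characteristic polynomial as A) gives
  χ_A(x) = x^4 - 8*x^3 + 24*x^2 - 32*x + 16
which factors as (x - 2)^4. The eigenvalues (with algebraic multiplicities) are λ = 2 with multiplicity 4.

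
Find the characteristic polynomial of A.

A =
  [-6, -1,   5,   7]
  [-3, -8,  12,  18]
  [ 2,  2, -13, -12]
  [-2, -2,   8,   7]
x^4 + 20*x^3 + 150*x^2 + 500*x + 625

Expanding det(x·I − A) (e.g. by cofactor expansion or by noting that A is similar to its Jordan form J, which has the same characteristic polynomial as A) gives
  χ_A(x) = x^4 + 20*x^3 + 150*x^2 + 500*x + 625
which factors as (x + 5)^4. The eigenvalues (with algebraic multiplicities) are λ = -5 with multiplicity 4.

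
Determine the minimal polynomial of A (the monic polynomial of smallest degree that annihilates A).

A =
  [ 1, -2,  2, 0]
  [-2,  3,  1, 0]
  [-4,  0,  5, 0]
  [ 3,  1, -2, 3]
x^3 - 9*x^2 + 27*x - 27

The characteristic polynomial is χ_A(x) = (x - 3)^4, so the eigenvalues are known. The minimal polynomial is
  m_A(x) = Π_λ (x − λ)^{k_λ}
where k_λ is the size of the *largest* Jordan block for λ (equivalently, the smallest k with (A − λI)^k v = 0 for every generalised eigenvector v of λ).

  λ = 3: largest Jordan block has size 3, contributing (x − 3)^3

So m_A(x) = (x - 3)^3 = x^3 - 9*x^2 + 27*x - 27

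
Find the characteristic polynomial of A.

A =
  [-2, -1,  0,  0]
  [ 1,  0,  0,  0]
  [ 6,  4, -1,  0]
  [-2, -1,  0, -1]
x^4 + 4*x^3 + 6*x^2 + 4*x + 1

Expanding det(x·I − A) (e.g. by cofactor expansion or by noting that A is similar to its Jordan form J, which has the same characteristic polynomial as A) gives
  χ_A(x) = x^4 + 4*x^3 + 6*x^2 + 4*x + 1
which factors as (x + 1)^4. The eigenvalues (with algebraic multiplicities) are λ = -1 with multiplicity 4.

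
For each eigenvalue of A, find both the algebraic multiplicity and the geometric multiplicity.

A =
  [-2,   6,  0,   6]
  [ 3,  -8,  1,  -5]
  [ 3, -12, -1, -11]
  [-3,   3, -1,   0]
λ = -5: alg = 1, geom = 1; λ = -2: alg = 3, geom = 2

Step 1 — factor the characteristic polynomial to read off the algebraic multiplicities:
  χ_A(x) = (x + 2)^3*(x + 5)

Step 2 — compute geometric multiplicities via the rank-nullity identity g(λ) = n − rank(A − λI):
  rank(A − (-5)·I) = 3, so dim ker(A − (-5)·I) = n − 3 = 1
  rank(A − (-2)·I) = 2, so dim ker(A − (-2)·I) = n − 2 = 2

Summary:
  λ = -5: algebraic multiplicity = 1, geometric multiplicity = 1
  λ = -2: algebraic multiplicity = 3, geometric multiplicity = 2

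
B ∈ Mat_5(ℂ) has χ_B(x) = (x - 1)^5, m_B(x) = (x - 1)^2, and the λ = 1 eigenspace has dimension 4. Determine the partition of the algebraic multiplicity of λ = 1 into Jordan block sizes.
Block sizes for λ = 1: [2, 1, 1, 1]

Step 1 — from the characteristic polynomial, algebraic multiplicity of λ = 1 is 5. From dim ker(B − (1)·I) = 4, there are exactly 4 Jordan blocks for λ = 1.
Step 2 — from the minimal polynomial, the factor (x − 1)^2 tells us the largest block for λ = 1 has size 2.
Step 3 — with total size 5, 4 blocks, and largest block 2, the block sizes (in nonincreasing order) are [2, 1, 1, 1].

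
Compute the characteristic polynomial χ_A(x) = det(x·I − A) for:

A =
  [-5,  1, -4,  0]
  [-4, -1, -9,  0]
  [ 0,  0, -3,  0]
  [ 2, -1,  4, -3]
x^4 + 12*x^3 + 54*x^2 + 108*x + 81

Expanding det(x·I − A) (e.g. by cofactor expansion or by noting that A is similar to its Jordan form J, which has the same characteristic polynomial as A) gives
  χ_A(x) = x^4 + 12*x^3 + 54*x^2 + 108*x + 81
which factors as (x + 3)^4. The eigenvalues (with algebraic multiplicities) are λ = -3 with multiplicity 4.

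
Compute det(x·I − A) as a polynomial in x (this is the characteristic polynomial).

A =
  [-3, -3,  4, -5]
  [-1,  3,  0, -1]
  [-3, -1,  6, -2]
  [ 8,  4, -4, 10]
x^4 - 16*x^3 + 96*x^2 - 256*x + 256

Expanding det(x·I − A) (e.g. by cofactor expansion or by noting that A is similar to its Jordan form J, which has the same characteristic polynomial as A) gives
  χ_A(x) = x^4 - 16*x^3 + 96*x^2 - 256*x + 256
which factors as (x - 4)^4. The eigenvalues (with algebraic multiplicities) are λ = 4 with multiplicity 4.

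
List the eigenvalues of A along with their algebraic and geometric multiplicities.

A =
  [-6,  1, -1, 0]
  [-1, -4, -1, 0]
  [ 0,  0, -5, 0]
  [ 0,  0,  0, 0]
λ = -5: alg = 3, geom = 2; λ = 0: alg = 1, geom = 1

Step 1 — factor the characteristic polynomial to read off the algebraic multiplicities:
  χ_A(x) = x*(x + 5)^3

Step 2 — compute geometric multiplicities via the rank-nullity identity g(λ) = n − rank(A − λI):
  rank(A − (-5)·I) = 2, so dim ker(A − (-5)·I) = n − 2 = 2
  rank(A − (0)·I) = 3, so dim ker(A − (0)·I) = n − 3 = 1

Summary:
  λ = -5: algebraic multiplicity = 3, geometric multiplicity = 2
  λ = 0: algebraic multiplicity = 1, geometric multiplicity = 1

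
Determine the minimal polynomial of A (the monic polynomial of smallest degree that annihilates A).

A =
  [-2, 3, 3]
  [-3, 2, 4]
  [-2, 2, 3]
x^3 - 3*x^2 + 3*x - 1

The characteristic polynomial is χ_A(x) = (x - 1)^3, so the eigenvalues are known. The minimal polynomial is
  m_A(x) = Π_λ (x − λ)^{k_λ}
where k_λ is the size of the *largest* Jordan block for λ (equivalently, the smallest k with (A − λI)^k v = 0 for every generalised eigenvector v of λ).

  λ = 1: largest Jordan block has size 3, contributing (x − 1)^3

So m_A(x) = (x - 1)^3 = x^3 - 3*x^2 + 3*x - 1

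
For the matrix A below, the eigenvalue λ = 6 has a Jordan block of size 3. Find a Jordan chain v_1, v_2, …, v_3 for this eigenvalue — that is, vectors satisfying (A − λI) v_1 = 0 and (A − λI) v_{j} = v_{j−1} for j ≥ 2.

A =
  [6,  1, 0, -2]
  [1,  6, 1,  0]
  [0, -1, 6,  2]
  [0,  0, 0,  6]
A Jordan chain for λ = 6 of length 3:
v_1 = (1, 0, -1, 0)ᵀ
v_2 = (0, 1, 0, 0)ᵀ
v_3 = (1, 0, 0, 0)ᵀ

Let N = A − (6)·I. We want v_3 with N^3 v_3 = 0 but N^2 v_3 ≠ 0; then v_{j-1} := N · v_j for j = 3, …, 2.

Pick v_3 = (1, 0, 0, 0)ᵀ.
Then v_2 = N · v_3 = (0, 1, 0, 0)ᵀ.
Then v_1 = N · v_2 = (1, 0, -1, 0)ᵀ.

Sanity check: (A − (6)·I) v_1 = (0, 0, 0, 0)ᵀ = 0. ✓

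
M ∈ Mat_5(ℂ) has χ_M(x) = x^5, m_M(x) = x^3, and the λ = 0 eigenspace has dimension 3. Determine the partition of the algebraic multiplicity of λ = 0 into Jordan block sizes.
Block sizes for λ = 0: [3, 1, 1]

Step 1 — from the characteristic polynomial, algebraic multiplicity of λ = 0 is 5. From dim ker(M − (0)·I) = 3, there are exactly 3 Jordan blocks for λ = 0.
Step 2 — from the minimal polynomial, the factor (x − 0)^3 tells us the largest block for λ = 0 has size 3.
Step 3 — with total size 5, 3 blocks, and largest block 3, the block sizes (in nonincreasing order) are [3, 1, 1].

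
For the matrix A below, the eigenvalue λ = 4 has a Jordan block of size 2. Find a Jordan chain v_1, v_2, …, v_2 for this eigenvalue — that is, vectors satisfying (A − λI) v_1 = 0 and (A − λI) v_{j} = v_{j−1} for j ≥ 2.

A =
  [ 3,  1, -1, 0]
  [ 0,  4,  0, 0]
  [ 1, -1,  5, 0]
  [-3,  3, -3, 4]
A Jordan chain for λ = 4 of length 2:
v_1 = (-1, 0, 1, -3)ᵀ
v_2 = (1, 0, 0, 0)ᵀ

Let N = A − (4)·I. We want v_2 with N^2 v_2 = 0 but N^1 v_2 ≠ 0; then v_{j-1} := N · v_j for j = 2, …, 2.

Pick v_2 = (1, 0, 0, 0)ᵀ.
Then v_1 = N · v_2 = (-1, 0, 1, -3)ᵀ.

Sanity check: (A − (4)·I) v_1 = (0, 0, 0, 0)ᵀ = 0. ✓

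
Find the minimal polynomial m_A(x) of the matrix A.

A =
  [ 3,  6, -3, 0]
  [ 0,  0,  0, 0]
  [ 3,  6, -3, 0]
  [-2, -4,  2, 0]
x^2

The characteristic polynomial is χ_A(x) = x^4, so the eigenvalues are known. The minimal polynomial is
  m_A(x) = Π_λ (x − λ)^{k_λ}
where k_λ is the size of the *largest* Jordan block for λ (equivalently, the smallest k with (A − λI)^k v = 0 for every generalised eigenvector v of λ).

  λ = 0: largest Jordan block has size 2, contributing (x − 0)^2

So m_A(x) = x^2 = x^2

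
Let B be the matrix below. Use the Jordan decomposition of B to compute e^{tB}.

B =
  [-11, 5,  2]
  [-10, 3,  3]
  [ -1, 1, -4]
e^{tB} =
  [-3*t^2*exp(-4*t)/2 - 7*t*exp(-4*t) + exp(-4*t), t^2*exp(-4*t) + 5*t*exp(-4*t), t^2*exp(-4*t)/2 + 2*t*exp(-4*t)]
  [-3*t^2*exp(-4*t)/2 - 10*t*exp(-4*t), t^2*exp(-4*t) + 7*t*exp(-4*t) + exp(-4*t), t^2*exp(-4*t)/2 + 3*t*exp(-4*t)]
  [-3*t^2*exp(-4*t)/2 - t*exp(-4*t), t^2*exp(-4*t) + t*exp(-4*t), t^2*exp(-4*t)/2 + exp(-4*t)]

Strategy: write B = P · J · P⁻¹ where J is a Jordan canonical form, so e^{tB} = P · e^{tJ} · P⁻¹, and e^{tJ} can be computed block-by-block.

B has Jordan form
J =
  [-4,  1,  0]
  [ 0, -4,  1]
  [ 0,  0, -4]
(up to reordering of blocks).

Per-block formulas:
  For a 3×3 Jordan block J_3(-4): exp(t · J_3(-4)) = e^(-4t)·(I + t·N + (t^2/2)·N^2), where N is the 3×3 nilpotent shift.

After assembling e^{tJ} and conjugating by P, we get:

e^{tB} =
  [-3*t^2*exp(-4*t)/2 - 7*t*exp(-4*t) + exp(-4*t), t^2*exp(-4*t) + 5*t*exp(-4*t), t^2*exp(-4*t)/2 + 2*t*exp(-4*t)]
  [-3*t^2*exp(-4*t)/2 - 10*t*exp(-4*t), t^2*exp(-4*t) + 7*t*exp(-4*t) + exp(-4*t), t^2*exp(-4*t)/2 + 3*t*exp(-4*t)]
  [-3*t^2*exp(-4*t)/2 - t*exp(-4*t), t^2*exp(-4*t) + t*exp(-4*t), t^2*exp(-4*t)/2 + exp(-4*t)]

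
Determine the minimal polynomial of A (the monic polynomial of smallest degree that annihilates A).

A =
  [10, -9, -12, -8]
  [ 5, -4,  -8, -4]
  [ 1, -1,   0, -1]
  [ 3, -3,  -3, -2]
x^2 - 2*x + 1

The characteristic polynomial is χ_A(x) = (x - 1)^4, so the eigenvalues are known. The minimal polynomial is
  m_A(x) = Π_λ (x − λ)^{k_λ}
where k_λ is the size of the *largest* Jordan block for λ (equivalently, the smallest k with (A − λI)^k v = 0 for every generalised eigenvector v of λ).

  λ = 1: largest Jordan block has size 2, contributing (x − 1)^2

So m_A(x) = (x - 1)^2 = x^2 - 2*x + 1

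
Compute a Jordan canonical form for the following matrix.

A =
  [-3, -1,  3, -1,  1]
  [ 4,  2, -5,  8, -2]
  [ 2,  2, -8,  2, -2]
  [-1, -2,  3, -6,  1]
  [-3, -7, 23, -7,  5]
J_3(-2) ⊕ J_2(-2)

The characteristic polynomial is
  det(x·I − A) = x^5 + 10*x^4 + 40*x^3 + 80*x^2 + 80*x + 32 = (x + 2)^5

Eigenvalues and multiplicities (the geometric multiplicity of λ is n − rank(A − λI), which equals the number of Jordan blocks for λ):
  λ = -2: algebraic multiplicity = 5, geometric multiplicity = 2

Determining the block sizes for each eigenvalue:
  λ = -2: with am = 5 and gm = 2, the partition is not yet determined (e.g. several partitions of 5 into 2 parts exist). Let N = A − (-2)·I. Computing rank(N^1) = 3, rank(N^2) = 1, rank(N^3) = 0; the number of blocks of size ≥ j is rank(N^{j−1}) − rank(N^j), giving [2, 2, 1]. So we have 1 block(s) of size 3, 1 block(s) of size 2 → block sizes [3, 2]

Assembling the blocks gives a Jordan form
J =
  [-2,  1,  0,  0,  0]
  [ 0, -2,  1,  0,  0]
  [ 0,  0, -2,  0,  0]
  [ 0,  0,  0, -2,  1]
  [ 0,  0,  0,  0, -2]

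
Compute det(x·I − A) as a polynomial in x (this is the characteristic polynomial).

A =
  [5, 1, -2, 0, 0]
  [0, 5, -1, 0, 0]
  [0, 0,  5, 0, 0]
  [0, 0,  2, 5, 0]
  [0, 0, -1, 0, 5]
x^5 - 25*x^4 + 250*x^3 - 1250*x^2 + 3125*x - 3125

Expanding det(x·I − A) (e.g. by cofactor expansion or by noting that A is similar to its Jordan form J, which has the same characteristic polynomial as A) gives
  χ_A(x) = x^5 - 25*x^4 + 250*x^3 - 1250*x^2 + 3125*x - 3125
which factors as (x - 5)^5. The eigenvalues (with algebraic multiplicities) are λ = 5 with multiplicity 5.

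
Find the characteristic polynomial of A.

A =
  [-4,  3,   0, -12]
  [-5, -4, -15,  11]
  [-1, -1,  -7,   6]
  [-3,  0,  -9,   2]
x^4 + 13*x^3 + 60*x^2 + 112*x + 64

Expanding det(x·I − A) (e.g. by cofactor expansion or by noting that A is similar to its Jordan form J, which has the same characteristic polynomial as A) gives
  χ_A(x) = x^4 + 13*x^3 + 60*x^2 + 112*x + 64
which factors as (x + 1)*(x + 4)^3. The eigenvalues (with algebraic multiplicities) are λ = -4 with multiplicity 3, λ = -1 with multiplicity 1.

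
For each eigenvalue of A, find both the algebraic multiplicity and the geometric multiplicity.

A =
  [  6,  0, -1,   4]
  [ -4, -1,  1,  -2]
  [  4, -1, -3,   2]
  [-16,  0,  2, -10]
λ = -2: alg = 4, geom = 2

Step 1 — factor the characteristic polynomial to read off the algebraic multiplicities:
  χ_A(x) = (x + 2)^4

Step 2 — compute geometric multiplicities via the rank-nullity identity g(λ) = n − rank(A − λI):
  rank(A − (-2)·I) = 2, so dim ker(A − (-2)·I) = n − 2 = 2

Summary:
  λ = -2: algebraic multiplicity = 4, geometric multiplicity = 2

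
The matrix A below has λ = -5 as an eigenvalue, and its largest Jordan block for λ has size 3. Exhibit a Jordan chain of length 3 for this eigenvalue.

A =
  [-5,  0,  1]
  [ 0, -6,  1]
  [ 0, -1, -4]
A Jordan chain for λ = -5 of length 3:
v_1 = (-1, 0, 0)ᵀ
v_2 = (0, -1, -1)ᵀ
v_3 = (0, 1, 0)ᵀ

Let N = A − (-5)·I. We want v_3 with N^3 v_3 = 0 but N^2 v_3 ≠ 0; then v_{j-1} := N · v_j for j = 3, …, 2.

Pick v_3 = (0, 1, 0)ᵀ.
Then v_2 = N · v_3 = (0, -1, -1)ᵀ.
Then v_1 = N · v_2 = (-1, 0, 0)ᵀ.

Sanity check: (A − (-5)·I) v_1 = (0, 0, 0)ᵀ = 0. ✓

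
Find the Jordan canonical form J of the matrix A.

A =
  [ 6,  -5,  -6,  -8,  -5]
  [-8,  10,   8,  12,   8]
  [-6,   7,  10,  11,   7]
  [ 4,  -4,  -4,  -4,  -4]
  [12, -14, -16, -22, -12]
J_2(2) ⊕ J_2(2) ⊕ J_1(2)

The characteristic polynomial is
  det(x·I − A) = x^5 - 10*x^4 + 40*x^3 - 80*x^2 + 80*x - 32 = (x - 2)^5

Eigenvalues and multiplicities (the geometric multiplicity of λ is n − rank(A − λI), which equals the number of Jordan blocks for λ):
  λ = 2: algebraic multiplicity = 5, geometric multiplicity = 3

Determining the block sizes for each eigenvalue:
  λ = 2: with am = 5 and gm = 3, the partition is not yet determined (e.g. several partitions of 5 into 3 parts exist). Let N = A − (2)·I. Computing rank(N^1) = 2, rank(N^2) = 0; the number of blocks of size ≥ j is rank(N^{j−1}) − rank(N^j), giving [3, 2]. So we have 2 block(s) of size 2, 1 block(s) of size 1 → block sizes [2, 2, 1]

Assembling the blocks gives a Jordan form
J =
  [2, 1, 0, 0, 0]
  [0, 2, 0, 0, 0]
  [0, 0, 2, 1, 0]
  [0, 0, 0, 2, 0]
  [0, 0, 0, 0, 2]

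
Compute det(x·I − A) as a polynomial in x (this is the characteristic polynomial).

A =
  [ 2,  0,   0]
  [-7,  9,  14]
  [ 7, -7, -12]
x^3 + x^2 - 16*x + 20

Expanding det(x·I − A) (e.g. by cofactor expansion or by noting that A is similar to its Jordan form J, which has the same characteristic polynomial as A) gives
  χ_A(x) = x^3 + x^2 - 16*x + 20
which factors as (x - 2)^2*(x + 5). The eigenvalues (with algebraic multiplicities) are λ = -5 with multiplicity 1, λ = 2 with multiplicity 2.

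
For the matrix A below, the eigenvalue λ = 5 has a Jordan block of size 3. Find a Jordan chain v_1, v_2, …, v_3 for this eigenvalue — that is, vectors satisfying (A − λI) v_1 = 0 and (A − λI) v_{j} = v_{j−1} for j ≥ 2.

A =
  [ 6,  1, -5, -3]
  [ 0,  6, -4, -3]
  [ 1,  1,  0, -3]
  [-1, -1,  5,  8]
A Jordan chain for λ = 5 of length 3:
v_1 = (-1, -1, -1, 1)ᵀ
v_2 = (1, 0, 1, -1)ᵀ
v_3 = (1, 0, 0, 0)ᵀ

Let N = A − (5)·I. We want v_3 with N^3 v_3 = 0 but N^2 v_3 ≠ 0; then v_{j-1} := N · v_j for j = 3, …, 2.

Pick v_3 = (1, 0, 0, 0)ᵀ.
Then v_2 = N · v_3 = (1, 0, 1, -1)ᵀ.
Then v_1 = N · v_2 = (-1, -1, -1, 1)ᵀ.

Sanity check: (A − (5)·I) v_1 = (0, 0, 0, 0)ᵀ = 0. ✓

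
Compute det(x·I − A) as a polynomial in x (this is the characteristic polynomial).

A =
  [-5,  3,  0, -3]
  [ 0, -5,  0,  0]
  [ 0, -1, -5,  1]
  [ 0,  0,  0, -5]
x^4 + 20*x^3 + 150*x^2 + 500*x + 625

Expanding det(x·I − A) (e.g. by cofactor expansion or by noting that A is similar to its Jordan form J, which has the same characteristic polynomial as A) gives
  χ_A(x) = x^4 + 20*x^3 + 150*x^2 + 500*x + 625
which factors as (x + 5)^4. The eigenvalues (with algebraic multiplicities) are λ = -5 with multiplicity 4.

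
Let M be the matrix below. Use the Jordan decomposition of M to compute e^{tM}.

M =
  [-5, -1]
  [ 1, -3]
e^{tM} =
  [-t*exp(-4*t) + exp(-4*t), -t*exp(-4*t)]
  [t*exp(-4*t), t*exp(-4*t) + exp(-4*t)]

Strategy: write M = P · J · P⁻¹ where J is a Jordan canonical form, so e^{tM} = P · e^{tJ} · P⁻¹, and e^{tJ} can be computed block-by-block.

M has Jordan form
J =
  [-4,  1]
  [ 0, -4]
(up to reordering of blocks).

Per-block formulas:
  For a 2×2 Jordan block J_2(-4): exp(t · J_2(-4)) = e^(-4t)·(I + t·N), where N is the 2×2 nilpotent shift.

After assembling e^{tJ} and conjugating by P, we get:

e^{tM} =
  [-t*exp(-4*t) + exp(-4*t), -t*exp(-4*t)]
  [t*exp(-4*t), t*exp(-4*t) + exp(-4*t)]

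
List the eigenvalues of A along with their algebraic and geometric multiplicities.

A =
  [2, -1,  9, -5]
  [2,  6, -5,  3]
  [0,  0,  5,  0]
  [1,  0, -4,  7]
λ = 5: alg = 4, geom = 2

Step 1 — factor the characteristic polynomial to read off the algebraic multiplicities:
  χ_A(x) = (x - 5)^4

Step 2 — compute geometric multiplicities via the rank-nullity identity g(λ) = n − rank(A − λI):
  rank(A − (5)·I) = 2, so dim ker(A − (5)·I) = n − 2 = 2

Summary:
  λ = 5: algebraic multiplicity = 4, geometric multiplicity = 2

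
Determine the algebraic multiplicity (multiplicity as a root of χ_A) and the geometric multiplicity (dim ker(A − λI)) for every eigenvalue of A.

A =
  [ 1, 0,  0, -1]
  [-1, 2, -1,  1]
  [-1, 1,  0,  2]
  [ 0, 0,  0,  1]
λ = 1: alg = 4, geom = 2

Step 1 — factor the characteristic polynomial to read off the algebraic multiplicities:
  χ_A(x) = (x - 1)^4

Step 2 — compute geometric multiplicities via the rank-nullity identity g(λ) = n − rank(A − λI):
  rank(A − (1)·I) = 2, so dim ker(A − (1)·I) = n − 2 = 2

Summary:
  λ = 1: algebraic multiplicity = 4, geometric multiplicity = 2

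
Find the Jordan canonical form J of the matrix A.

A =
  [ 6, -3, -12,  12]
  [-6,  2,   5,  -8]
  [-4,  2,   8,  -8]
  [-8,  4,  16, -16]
J_3(0) ⊕ J_1(0)

The characteristic polynomial is
  det(x·I − A) = x^4

Eigenvalues and multiplicities (the geometric multiplicity of λ is n − rank(A − λI), which equals the number of Jordan blocks for λ):
  λ = 0: algebraic multiplicity = 4, geometric multiplicity = 2

Determining the block sizes for each eigenvalue:
  λ = 0: with am = 4 and gm = 2, the partition is not yet determined (e.g. several partitions of 4 into 2 parts exist). Let N = A − (0)·I. Computing rank(N^1) = 2, rank(N^2) = 1, rank(N^3) = 0; the number of blocks of size ≥ j is rank(N^{j−1}) − rank(N^j), giving [2, 1, 1]. So we have 1 block(s) of size 3, 1 block(s) of size 1 → block sizes [3, 1]

Assembling the blocks gives a Jordan form
J =
  [0, 1, 0, 0]
  [0, 0, 1, 0]
  [0, 0, 0, 0]
  [0, 0, 0, 0]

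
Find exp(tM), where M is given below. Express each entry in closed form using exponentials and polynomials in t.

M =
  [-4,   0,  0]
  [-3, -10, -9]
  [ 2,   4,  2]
e^{tM} =
  [exp(-4*t), 0, 0]
  [-3*t*exp(-4*t), -6*t*exp(-4*t) + exp(-4*t), -9*t*exp(-4*t)]
  [2*t*exp(-4*t), 4*t*exp(-4*t), 6*t*exp(-4*t) + exp(-4*t)]

Strategy: write M = P · J · P⁻¹ where J is a Jordan canonical form, so e^{tM} = P · e^{tJ} · P⁻¹, and e^{tJ} can be computed block-by-block.

M has Jordan form
J =
  [-4,  1,  0]
  [ 0, -4,  0]
  [ 0,  0, -4]
(up to reordering of blocks).

Per-block formulas:
  For a 1×1 block at λ = -4: exp(t · [-4]) = [e^(-4t)].
  For a 2×2 Jordan block J_2(-4): exp(t · J_2(-4)) = e^(-4t)·(I + t·N), where N is the 2×2 nilpotent shift.

After assembling e^{tJ} and conjugating by P, we get:

e^{tM} =
  [exp(-4*t), 0, 0]
  [-3*t*exp(-4*t), -6*t*exp(-4*t) + exp(-4*t), -9*t*exp(-4*t)]
  [2*t*exp(-4*t), 4*t*exp(-4*t), 6*t*exp(-4*t) + exp(-4*t)]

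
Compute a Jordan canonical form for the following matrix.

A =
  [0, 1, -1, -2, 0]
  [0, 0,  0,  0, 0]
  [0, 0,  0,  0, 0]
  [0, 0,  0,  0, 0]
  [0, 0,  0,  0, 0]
J_2(0) ⊕ J_1(0) ⊕ J_1(0) ⊕ J_1(0)

The characteristic polynomial is
  det(x·I − A) = x^5

Eigenvalues and multiplicities (the geometric multiplicity of λ is n − rank(A − λI), which equals the number of Jordan blocks for λ):
  λ = 0: algebraic multiplicity = 5, geometric multiplicity = 4

Determining the block sizes for each eigenvalue:
  λ = 0: 4 blocks summing to 5 forces exactly one block of size 2 and the rest size 1 → block sizes [2, 1, 1, 1]

Assembling the blocks gives a Jordan form
J =
  [0, 1, 0, 0, 0]
  [0, 0, 0, 0, 0]
  [0, 0, 0, 0, 0]
  [0, 0, 0, 0, 0]
  [0, 0, 0, 0, 0]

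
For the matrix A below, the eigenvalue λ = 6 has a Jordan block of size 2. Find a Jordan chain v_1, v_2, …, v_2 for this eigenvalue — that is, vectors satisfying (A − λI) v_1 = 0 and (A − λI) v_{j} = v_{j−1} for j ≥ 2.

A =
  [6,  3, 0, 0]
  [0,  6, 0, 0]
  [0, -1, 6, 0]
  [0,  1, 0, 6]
A Jordan chain for λ = 6 of length 2:
v_1 = (3, 0, -1, 1)ᵀ
v_2 = (0, 1, 0, 0)ᵀ

Let N = A − (6)·I. We want v_2 with N^2 v_2 = 0 but N^1 v_2 ≠ 0; then v_{j-1} := N · v_j for j = 2, …, 2.

Pick v_2 = (0, 1, 0, 0)ᵀ.
Then v_1 = N · v_2 = (3, 0, -1, 1)ᵀ.

Sanity check: (A − (6)·I) v_1 = (0, 0, 0, 0)ᵀ = 0. ✓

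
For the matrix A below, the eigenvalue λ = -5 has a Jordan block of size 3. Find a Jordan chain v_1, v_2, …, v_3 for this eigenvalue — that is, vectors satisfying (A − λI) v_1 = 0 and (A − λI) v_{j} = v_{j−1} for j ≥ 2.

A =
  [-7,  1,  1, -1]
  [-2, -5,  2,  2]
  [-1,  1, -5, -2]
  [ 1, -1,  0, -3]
A Jordan chain for λ = -5 of length 3:
v_1 = (0, 4, -2, 2)ᵀ
v_2 = (-2, -2, -1, 1)ᵀ
v_3 = (1, 0, 0, 0)ᵀ

Let N = A − (-5)·I. We want v_3 with N^3 v_3 = 0 but N^2 v_3 ≠ 0; then v_{j-1} := N · v_j for j = 3, …, 2.

Pick v_3 = (1, 0, 0, 0)ᵀ.
Then v_2 = N · v_3 = (-2, -2, -1, 1)ᵀ.
Then v_1 = N · v_2 = (0, 4, -2, 2)ᵀ.

Sanity check: (A − (-5)·I) v_1 = (0, 0, 0, 0)ᵀ = 0. ✓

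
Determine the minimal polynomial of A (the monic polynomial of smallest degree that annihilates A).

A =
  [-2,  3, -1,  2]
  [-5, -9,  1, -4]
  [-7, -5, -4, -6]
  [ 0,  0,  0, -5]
x^3 + 15*x^2 + 75*x + 125

The characteristic polynomial is χ_A(x) = (x + 5)^4, so the eigenvalues are known. The minimal polynomial is
  m_A(x) = Π_λ (x − λ)^{k_λ}
where k_λ is the size of the *largest* Jordan block for λ (equivalently, the smallest k with (A − λI)^k v = 0 for every generalised eigenvector v of λ).

  λ = -5: largest Jordan block has size 3, contributing (x + 5)^3

So m_A(x) = (x + 5)^3 = x^3 + 15*x^2 + 75*x + 125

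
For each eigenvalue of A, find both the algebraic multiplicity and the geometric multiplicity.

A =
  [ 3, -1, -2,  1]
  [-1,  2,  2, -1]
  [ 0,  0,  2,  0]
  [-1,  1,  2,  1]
λ = 2: alg = 4, geom = 2

Step 1 — factor the characteristic polynomial to read off the algebraic multiplicities:
  χ_A(x) = (x - 2)^4

Step 2 — compute geometric multiplicities via the rank-nullity identity g(λ) = n − rank(A − λI):
  rank(A − (2)·I) = 2, so dim ker(A − (2)·I) = n − 2 = 2

Summary:
  λ = 2: algebraic multiplicity = 4, geometric multiplicity = 2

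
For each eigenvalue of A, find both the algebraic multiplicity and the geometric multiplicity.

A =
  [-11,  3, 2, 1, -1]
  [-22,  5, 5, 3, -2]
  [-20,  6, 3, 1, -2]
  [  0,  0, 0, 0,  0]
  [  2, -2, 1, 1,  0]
λ = -1: alg = 3, geom = 1; λ = 0: alg = 2, geom = 2

Step 1 — factor the characteristic polynomial to read off the algebraic multiplicities:
  χ_A(x) = x^2*(x + 1)^3

Step 2 — compute geometric multiplicities via the rank-nullity identity g(λ) = n − rank(A − λI):
  rank(A − (-1)·I) = 4, so dim ker(A − (-1)·I) = n − 4 = 1
  rank(A − (0)·I) = 3, so dim ker(A − (0)·I) = n − 3 = 2

Summary:
  λ = -1: algebraic multiplicity = 3, geometric multiplicity = 1
  λ = 0: algebraic multiplicity = 2, geometric multiplicity = 2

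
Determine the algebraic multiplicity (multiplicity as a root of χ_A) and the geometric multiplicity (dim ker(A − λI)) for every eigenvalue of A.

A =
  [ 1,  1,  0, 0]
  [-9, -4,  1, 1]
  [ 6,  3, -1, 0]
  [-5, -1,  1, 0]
λ = -1: alg = 4, geom = 2

Step 1 — factor the characteristic polynomial to read off the algebraic multiplicities:
  χ_A(x) = (x + 1)^4

Step 2 — compute geometric multiplicities via the rank-nullity identity g(λ) = n − rank(A − λI):
  rank(A − (-1)·I) = 2, so dim ker(A − (-1)·I) = n − 2 = 2

Summary:
  λ = -1: algebraic multiplicity = 4, geometric multiplicity = 2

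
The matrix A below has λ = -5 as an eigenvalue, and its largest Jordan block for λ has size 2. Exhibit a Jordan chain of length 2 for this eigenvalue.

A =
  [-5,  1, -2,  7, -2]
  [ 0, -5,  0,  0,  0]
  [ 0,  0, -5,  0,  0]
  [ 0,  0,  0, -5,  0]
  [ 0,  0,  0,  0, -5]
A Jordan chain for λ = -5 of length 2:
v_1 = (1, 0, 0, 0, 0)ᵀ
v_2 = (0, 1, 0, 0, 0)ᵀ

Let N = A − (-5)·I. We want v_2 with N^2 v_2 = 0 but N^1 v_2 ≠ 0; then v_{j-1} := N · v_j for j = 2, …, 2.

Pick v_2 = (0, 1, 0, 0, 0)ᵀ.
Then v_1 = N · v_2 = (1, 0, 0, 0, 0)ᵀ.

Sanity check: (A − (-5)·I) v_1 = (0, 0, 0, 0, 0)ᵀ = 0. ✓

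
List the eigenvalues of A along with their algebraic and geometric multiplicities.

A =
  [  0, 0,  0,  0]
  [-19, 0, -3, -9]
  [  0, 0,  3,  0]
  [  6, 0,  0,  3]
λ = 0: alg = 2, geom = 1; λ = 3: alg = 2, geom = 2

Step 1 — factor the characteristic polynomial to read off the algebraic multiplicities:
  χ_A(x) = x^2*(x - 3)^2

Step 2 — compute geometric multiplicities via the rank-nullity identity g(λ) = n − rank(A − λI):
  rank(A − (0)·I) = 3, so dim ker(A − (0)·I) = n − 3 = 1
  rank(A − (3)·I) = 2, so dim ker(A − (3)·I) = n − 2 = 2

Summary:
  λ = 0: algebraic multiplicity = 2, geometric multiplicity = 1
  λ = 3: algebraic multiplicity = 2, geometric multiplicity = 2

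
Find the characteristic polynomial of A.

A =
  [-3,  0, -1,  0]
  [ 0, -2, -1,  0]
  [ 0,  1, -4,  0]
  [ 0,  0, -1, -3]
x^4 + 12*x^3 + 54*x^2 + 108*x + 81

Expanding det(x·I − A) (e.g. by cofactor expansion or by noting that A is similar to its Jordan form J, which has the same characteristic polynomial as A) gives
  χ_A(x) = x^4 + 12*x^3 + 54*x^2 + 108*x + 81
which factors as (x + 3)^4. The eigenvalues (with algebraic multiplicities) are λ = -3 with multiplicity 4.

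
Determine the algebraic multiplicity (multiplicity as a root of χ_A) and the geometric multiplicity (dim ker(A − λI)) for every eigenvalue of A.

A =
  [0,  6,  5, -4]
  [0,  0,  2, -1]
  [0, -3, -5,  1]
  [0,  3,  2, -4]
λ = -3: alg = 3, geom = 2; λ = 0: alg = 1, geom = 1

Step 1 — factor the characteristic polynomial to read off the algebraic multiplicities:
  χ_A(x) = x*(x + 3)^3

Step 2 — compute geometric multiplicities via the rank-nullity identity g(λ) = n − rank(A − λI):
  rank(A − (-3)·I) = 2, so dim ker(A − (-3)·I) = n − 2 = 2
  rank(A − (0)·I) = 3, so dim ker(A − (0)·I) = n − 3 = 1

Summary:
  λ = -3: algebraic multiplicity = 3, geometric multiplicity = 2
  λ = 0: algebraic multiplicity = 1, geometric multiplicity = 1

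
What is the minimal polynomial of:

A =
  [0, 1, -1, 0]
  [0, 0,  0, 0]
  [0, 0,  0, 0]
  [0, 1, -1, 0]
x^2

The characteristic polynomial is χ_A(x) = x^4, so the eigenvalues are known. The minimal polynomial is
  m_A(x) = Π_λ (x − λ)^{k_λ}
where k_λ is the size of the *largest* Jordan block for λ (equivalently, the smallest k with (A − λI)^k v = 0 for every generalised eigenvector v of λ).

  λ = 0: largest Jordan block has size 2, contributing (x − 0)^2

So m_A(x) = x^2 = x^2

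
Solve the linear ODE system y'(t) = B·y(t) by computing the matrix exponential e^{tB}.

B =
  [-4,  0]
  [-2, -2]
e^{tB} =
  [exp(-4*t), 0]
  [-exp(-2*t) + exp(-4*t), exp(-2*t)]

Strategy: write B = P · J · P⁻¹ where J is a Jordan canonical form, so e^{tB} = P · e^{tJ} · P⁻¹, and e^{tJ} can be computed block-by-block.

B has Jordan form
J =
  [-4,  0]
  [ 0, -2]
(up to reordering of blocks).

Per-block formulas:
  For a 1×1 block at λ = -4: exp(t · [-4]) = [e^(-4t)].
  For a 1×1 block at λ = -2: exp(t · [-2]) = [e^(-2t)].

After assembling e^{tJ} and conjugating by P, we get:

e^{tB} =
  [exp(-4*t), 0]
  [-exp(-2*t) + exp(-4*t), exp(-2*t)]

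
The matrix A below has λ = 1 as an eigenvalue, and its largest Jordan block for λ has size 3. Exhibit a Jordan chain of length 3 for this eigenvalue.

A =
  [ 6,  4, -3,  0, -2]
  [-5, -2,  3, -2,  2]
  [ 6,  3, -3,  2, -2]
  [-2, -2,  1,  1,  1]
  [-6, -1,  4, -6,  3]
A Jordan chain for λ = 1 of length 3:
v_1 = (-1, 0, -1, 0, -1)ᵀ
v_2 = (5, -5, 6, -2, -6)ᵀ
v_3 = (1, 0, 0, 0, 0)ᵀ

Let N = A − (1)·I. We want v_3 with N^3 v_3 = 0 but N^2 v_3 ≠ 0; then v_{j-1} := N · v_j for j = 3, …, 2.

Pick v_3 = (1, 0, 0, 0, 0)ᵀ.
Then v_2 = N · v_3 = (5, -5, 6, -2, -6)ᵀ.
Then v_1 = N · v_2 = (-1, 0, -1, 0, -1)ᵀ.

Sanity check: (A − (1)·I) v_1 = (0, 0, 0, 0, 0)ᵀ = 0. ✓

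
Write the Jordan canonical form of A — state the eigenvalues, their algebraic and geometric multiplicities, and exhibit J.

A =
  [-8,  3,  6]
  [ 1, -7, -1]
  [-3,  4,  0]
J_3(-5)

The characteristic polynomial is
  det(x·I − A) = x^3 + 15*x^2 + 75*x + 125 = (x + 5)^3

Eigenvalues and multiplicities (the geometric multiplicity of λ is n − rank(A − λI), which equals the number of Jordan blocks for λ):
  λ = -5: algebraic multiplicity = 3, geometric multiplicity = 1

Determining the block sizes for each eigenvalue:
  λ = -5: one block (gm = 1), so the single block has size am = 3 → block sizes [3]

Assembling the blocks gives a Jordan form
J =
  [-5,  1,  0]
  [ 0, -5,  1]
  [ 0,  0, -5]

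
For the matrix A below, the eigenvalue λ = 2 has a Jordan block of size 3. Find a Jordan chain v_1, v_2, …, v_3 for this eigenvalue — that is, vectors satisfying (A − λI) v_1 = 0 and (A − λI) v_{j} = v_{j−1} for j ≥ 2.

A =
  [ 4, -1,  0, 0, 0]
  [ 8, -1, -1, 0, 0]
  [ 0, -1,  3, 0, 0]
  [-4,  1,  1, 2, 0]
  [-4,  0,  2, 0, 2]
A Jordan chain for λ = 2 of length 3:
v_1 = (-4, -8, -8, 0, -8)ᵀ
v_2 = (2, 8, 0, -4, -4)ᵀ
v_3 = (1, 0, 0, 0, 0)ᵀ

Let N = A − (2)·I. We want v_3 with N^3 v_3 = 0 but N^2 v_3 ≠ 0; then v_{j-1} := N · v_j for j = 3, …, 2.

Pick v_3 = (1, 0, 0, 0, 0)ᵀ.
Then v_2 = N · v_3 = (2, 8, 0, -4, -4)ᵀ.
Then v_1 = N · v_2 = (-4, -8, -8, 0, -8)ᵀ.

Sanity check: (A − (2)·I) v_1 = (0, 0, 0, 0, 0)ᵀ = 0. ✓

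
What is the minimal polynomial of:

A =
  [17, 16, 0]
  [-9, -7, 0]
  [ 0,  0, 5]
x^2 - 10*x + 25

The characteristic polynomial is χ_A(x) = (x - 5)^3, so the eigenvalues are known. The minimal polynomial is
  m_A(x) = Π_λ (x − λ)^{k_λ}
where k_λ is the size of the *largest* Jordan block for λ (equivalently, the smallest k with (A − λI)^k v = 0 for every generalised eigenvector v of λ).

  λ = 5: largest Jordan block has size 2, contributing (x − 5)^2

So m_A(x) = (x - 5)^2 = x^2 - 10*x + 25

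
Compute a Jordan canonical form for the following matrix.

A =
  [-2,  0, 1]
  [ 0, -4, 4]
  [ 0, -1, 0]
J_3(-2)

The characteristic polynomial is
  det(x·I − A) = x^3 + 6*x^2 + 12*x + 8 = (x + 2)^3

Eigenvalues and multiplicities (the geometric multiplicity of λ is n − rank(A − λI), which equals the number of Jordan blocks for λ):
  λ = -2: algebraic multiplicity = 3, geometric multiplicity = 1

Determining the block sizes for each eigenvalue:
  λ = -2: one block (gm = 1), so the single block has size am = 3 → block sizes [3]

Assembling the blocks gives a Jordan form
J =
  [-2,  1,  0]
  [ 0, -2,  1]
  [ 0,  0, -2]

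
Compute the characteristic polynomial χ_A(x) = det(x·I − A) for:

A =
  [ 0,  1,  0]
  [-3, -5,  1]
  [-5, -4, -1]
x^3 + 6*x^2 + 12*x + 8

Expanding det(x·I − A) (e.g. by cofactor expansion or by noting that A is similar to its Jordan form J, which has the same characteristic polynomial as A) gives
  χ_A(x) = x^3 + 6*x^2 + 12*x + 8
which factors as (x + 2)^3. The eigenvalues (with algebraic multiplicities) are λ = -2 with multiplicity 3.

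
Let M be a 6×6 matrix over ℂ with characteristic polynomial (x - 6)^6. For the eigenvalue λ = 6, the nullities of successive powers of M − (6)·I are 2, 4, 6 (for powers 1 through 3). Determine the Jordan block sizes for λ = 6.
Block sizes for λ = 6: [3, 3]

From the dimensions of kernels of powers, the number of Jordan blocks of size at least j is d_j − d_{j−1} where d_j = dim ker(N^j) (with d_0 = 0). Computing the differences gives [2, 2, 2].
The number of blocks of size exactly k is (#blocks of size ≥ k) − (#blocks of size ≥ k + 1), so the partition is: 2 block(s) of size 3.
In nonincreasing order the block sizes are [3, 3].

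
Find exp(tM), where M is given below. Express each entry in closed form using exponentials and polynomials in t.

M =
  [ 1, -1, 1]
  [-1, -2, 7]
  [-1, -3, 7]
e^{tM} =
  [t^2*exp(2*t)/2 - t*exp(2*t) + exp(2*t), t^2*exp(2*t) - t*exp(2*t), -3*t^2*exp(2*t)/2 + t*exp(2*t)]
  [-t^2*exp(2*t) - t*exp(2*t), -2*t^2*exp(2*t) - 4*t*exp(2*t) + exp(2*t), 3*t^2*exp(2*t) + 7*t*exp(2*t)]
  [-t^2*exp(2*t)/2 - t*exp(2*t), -t^2*exp(2*t) - 3*t*exp(2*t), 3*t^2*exp(2*t)/2 + 5*t*exp(2*t) + exp(2*t)]

Strategy: write M = P · J · P⁻¹ where J is a Jordan canonical form, so e^{tM} = P · e^{tJ} · P⁻¹, and e^{tJ} can be computed block-by-block.

M has Jordan form
J =
  [2, 1, 0]
  [0, 2, 1]
  [0, 0, 2]
(up to reordering of blocks).

Per-block formulas:
  For a 3×3 Jordan block J_3(2): exp(t · J_3(2)) = e^(2t)·(I + t·N + (t^2/2)·N^2), where N is the 3×3 nilpotent shift.

After assembling e^{tJ} and conjugating by P, we get:

e^{tM} =
  [t^2*exp(2*t)/2 - t*exp(2*t) + exp(2*t), t^2*exp(2*t) - t*exp(2*t), -3*t^2*exp(2*t)/2 + t*exp(2*t)]
  [-t^2*exp(2*t) - t*exp(2*t), -2*t^2*exp(2*t) - 4*t*exp(2*t) + exp(2*t), 3*t^2*exp(2*t) + 7*t*exp(2*t)]
  [-t^2*exp(2*t)/2 - t*exp(2*t), -t^2*exp(2*t) - 3*t*exp(2*t), 3*t^2*exp(2*t)/2 + 5*t*exp(2*t) + exp(2*t)]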